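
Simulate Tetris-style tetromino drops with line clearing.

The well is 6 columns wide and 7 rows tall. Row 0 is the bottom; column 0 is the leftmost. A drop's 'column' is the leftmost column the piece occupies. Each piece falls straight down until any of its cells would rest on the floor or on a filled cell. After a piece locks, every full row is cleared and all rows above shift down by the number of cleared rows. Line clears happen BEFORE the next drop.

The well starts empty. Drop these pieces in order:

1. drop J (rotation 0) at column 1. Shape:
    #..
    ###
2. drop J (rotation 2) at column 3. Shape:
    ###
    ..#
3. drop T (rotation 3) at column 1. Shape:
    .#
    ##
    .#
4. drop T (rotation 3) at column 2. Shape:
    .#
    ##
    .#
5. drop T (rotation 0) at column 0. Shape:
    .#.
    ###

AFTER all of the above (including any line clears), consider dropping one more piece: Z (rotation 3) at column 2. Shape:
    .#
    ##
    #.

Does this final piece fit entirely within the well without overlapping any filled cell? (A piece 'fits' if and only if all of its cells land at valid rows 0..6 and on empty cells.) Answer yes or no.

Answer: no

Derivation:
Drop 1: J rot0 at col 1 lands with bottom-row=0; cleared 0 line(s) (total 0); column heights now [0 2 1 1 0 0], max=2
Drop 2: J rot2 at col 3 lands with bottom-row=0; cleared 0 line(s) (total 0); column heights now [0 2 1 2 2 2], max=2
Drop 3: T rot3 at col 1 lands with bottom-row=1; cleared 0 line(s) (total 0); column heights now [0 3 4 2 2 2], max=4
Drop 4: T rot3 at col 2 lands with bottom-row=3; cleared 0 line(s) (total 0); column heights now [0 3 5 6 2 2], max=6
Drop 5: T rot0 at col 0 lands with bottom-row=5; cleared 0 line(s) (total 0); column heights now [6 7 6 6 2 2], max=7
Test piece Z rot3 at col 2 (width 2): heights before test = [6 7 6 6 2 2]; fits = False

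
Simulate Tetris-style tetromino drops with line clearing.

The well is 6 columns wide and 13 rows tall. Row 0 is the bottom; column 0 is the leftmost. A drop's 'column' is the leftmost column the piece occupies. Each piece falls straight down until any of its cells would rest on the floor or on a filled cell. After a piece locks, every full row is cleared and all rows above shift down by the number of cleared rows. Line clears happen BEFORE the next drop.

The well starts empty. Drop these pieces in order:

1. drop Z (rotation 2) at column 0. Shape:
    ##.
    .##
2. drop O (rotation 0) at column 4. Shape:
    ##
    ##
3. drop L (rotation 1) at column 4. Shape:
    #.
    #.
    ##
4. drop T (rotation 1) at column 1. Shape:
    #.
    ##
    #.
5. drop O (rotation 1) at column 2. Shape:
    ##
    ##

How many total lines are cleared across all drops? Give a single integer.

Answer: 0

Derivation:
Drop 1: Z rot2 at col 0 lands with bottom-row=0; cleared 0 line(s) (total 0); column heights now [2 2 1 0 0 0], max=2
Drop 2: O rot0 at col 4 lands with bottom-row=0; cleared 0 line(s) (total 0); column heights now [2 2 1 0 2 2], max=2
Drop 3: L rot1 at col 4 lands with bottom-row=2; cleared 0 line(s) (total 0); column heights now [2 2 1 0 5 3], max=5
Drop 4: T rot1 at col 1 lands with bottom-row=2; cleared 0 line(s) (total 0); column heights now [2 5 4 0 5 3], max=5
Drop 5: O rot1 at col 2 lands with bottom-row=4; cleared 0 line(s) (total 0); column heights now [2 5 6 6 5 3], max=6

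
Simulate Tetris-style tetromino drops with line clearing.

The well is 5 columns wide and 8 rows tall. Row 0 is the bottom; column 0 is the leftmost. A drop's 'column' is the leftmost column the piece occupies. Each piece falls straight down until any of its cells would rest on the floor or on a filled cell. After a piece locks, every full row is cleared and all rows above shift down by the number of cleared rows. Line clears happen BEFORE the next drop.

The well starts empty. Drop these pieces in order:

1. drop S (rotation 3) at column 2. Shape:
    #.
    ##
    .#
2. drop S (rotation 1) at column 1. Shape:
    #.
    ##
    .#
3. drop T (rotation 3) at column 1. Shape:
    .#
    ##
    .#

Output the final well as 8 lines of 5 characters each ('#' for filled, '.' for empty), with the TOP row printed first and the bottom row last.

Answer: ..#..
.##..
.##..
.##..
..#..
..#..
..##.
...#.

Derivation:
Drop 1: S rot3 at col 2 lands with bottom-row=0; cleared 0 line(s) (total 0); column heights now [0 0 3 2 0], max=3
Drop 2: S rot1 at col 1 lands with bottom-row=3; cleared 0 line(s) (total 0); column heights now [0 6 5 2 0], max=6
Drop 3: T rot3 at col 1 lands with bottom-row=5; cleared 0 line(s) (total 0); column heights now [0 7 8 2 0], max=8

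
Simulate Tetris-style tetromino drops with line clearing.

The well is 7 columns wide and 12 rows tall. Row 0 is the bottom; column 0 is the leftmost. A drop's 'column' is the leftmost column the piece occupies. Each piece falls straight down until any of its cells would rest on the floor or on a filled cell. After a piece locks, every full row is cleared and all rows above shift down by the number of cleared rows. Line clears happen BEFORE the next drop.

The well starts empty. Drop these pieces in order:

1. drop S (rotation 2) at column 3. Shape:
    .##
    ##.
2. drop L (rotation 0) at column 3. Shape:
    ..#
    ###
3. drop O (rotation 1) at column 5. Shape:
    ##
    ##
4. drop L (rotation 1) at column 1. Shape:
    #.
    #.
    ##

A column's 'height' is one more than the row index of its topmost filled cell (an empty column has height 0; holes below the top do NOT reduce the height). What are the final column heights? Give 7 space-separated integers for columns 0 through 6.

Drop 1: S rot2 at col 3 lands with bottom-row=0; cleared 0 line(s) (total 0); column heights now [0 0 0 1 2 2 0], max=2
Drop 2: L rot0 at col 3 lands with bottom-row=2; cleared 0 line(s) (total 0); column heights now [0 0 0 3 3 4 0], max=4
Drop 3: O rot1 at col 5 lands with bottom-row=4; cleared 0 line(s) (total 0); column heights now [0 0 0 3 3 6 6], max=6
Drop 4: L rot1 at col 1 lands with bottom-row=0; cleared 0 line(s) (total 0); column heights now [0 3 1 3 3 6 6], max=6

Answer: 0 3 1 3 3 6 6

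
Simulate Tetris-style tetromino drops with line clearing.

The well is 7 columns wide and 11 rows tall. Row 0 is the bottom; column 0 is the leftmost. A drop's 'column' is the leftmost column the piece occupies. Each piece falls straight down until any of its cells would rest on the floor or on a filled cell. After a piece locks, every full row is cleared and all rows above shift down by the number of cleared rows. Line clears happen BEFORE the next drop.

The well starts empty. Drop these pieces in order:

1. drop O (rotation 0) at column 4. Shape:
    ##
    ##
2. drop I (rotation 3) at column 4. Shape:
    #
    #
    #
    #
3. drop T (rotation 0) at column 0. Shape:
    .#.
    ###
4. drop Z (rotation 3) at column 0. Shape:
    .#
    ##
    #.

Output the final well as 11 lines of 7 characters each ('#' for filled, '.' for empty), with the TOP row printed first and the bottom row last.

Drop 1: O rot0 at col 4 lands with bottom-row=0; cleared 0 line(s) (total 0); column heights now [0 0 0 0 2 2 0], max=2
Drop 2: I rot3 at col 4 lands with bottom-row=2; cleared 0 line(s) (total 0); column heights now [0 0 0 0 6 2 0], max=6
Drop 3: T rot0 at col 0 lands with bottom-row=0; cleared 0 line(s) (total 0); column heights now [1 2 1 0 6 2 0], max=6
Drop 4: Z rot3 at col 0 lands with bottom-row=1; cleared 0 line(s) (total 0); column heights now [3 4 1 0 6 2 0], max=6

Answer: .......
.......
.......
.......
.......
....#..
....#..
.#..#..
##..#..
##..##.
###.##.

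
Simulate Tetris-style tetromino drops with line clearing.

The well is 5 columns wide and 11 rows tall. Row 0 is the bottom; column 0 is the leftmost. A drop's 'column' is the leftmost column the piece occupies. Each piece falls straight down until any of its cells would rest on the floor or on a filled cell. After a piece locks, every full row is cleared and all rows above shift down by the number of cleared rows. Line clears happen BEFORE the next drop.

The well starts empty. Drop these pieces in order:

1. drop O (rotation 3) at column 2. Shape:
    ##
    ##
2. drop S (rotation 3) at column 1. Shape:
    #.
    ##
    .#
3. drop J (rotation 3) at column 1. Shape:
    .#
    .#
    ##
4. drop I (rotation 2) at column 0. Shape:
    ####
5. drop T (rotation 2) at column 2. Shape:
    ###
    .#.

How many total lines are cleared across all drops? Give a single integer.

Drop 1: O rot3 at col 2 lands with bottom-row=0; cleared 0 line(s) (total 0); column heights now [0 0 2 2 0], max=2
Drop 2: S rot3 at col 1 lands with bottom-row=2; cleared 0 line(s) (total 0); column heights now [0 5 4 2 0], max=5
Drop 3: J rot3 at col 1 lands with bottom-row=5; cleared 0 line(s) (total 0); column heights now [0 6 8 2 0], max=8
Drop 4: I rot2 at col 0 lands with bottom-row=8; cleared 0 line(s) (total 0); column heights now [9 9 9 9 0], max=9
Drop 5: T rot2 at col 2 lands with bottom-row=9; cleared 0 line(s) (total 0); column heights now [9 9 11 11 11], max=11

Answer: 0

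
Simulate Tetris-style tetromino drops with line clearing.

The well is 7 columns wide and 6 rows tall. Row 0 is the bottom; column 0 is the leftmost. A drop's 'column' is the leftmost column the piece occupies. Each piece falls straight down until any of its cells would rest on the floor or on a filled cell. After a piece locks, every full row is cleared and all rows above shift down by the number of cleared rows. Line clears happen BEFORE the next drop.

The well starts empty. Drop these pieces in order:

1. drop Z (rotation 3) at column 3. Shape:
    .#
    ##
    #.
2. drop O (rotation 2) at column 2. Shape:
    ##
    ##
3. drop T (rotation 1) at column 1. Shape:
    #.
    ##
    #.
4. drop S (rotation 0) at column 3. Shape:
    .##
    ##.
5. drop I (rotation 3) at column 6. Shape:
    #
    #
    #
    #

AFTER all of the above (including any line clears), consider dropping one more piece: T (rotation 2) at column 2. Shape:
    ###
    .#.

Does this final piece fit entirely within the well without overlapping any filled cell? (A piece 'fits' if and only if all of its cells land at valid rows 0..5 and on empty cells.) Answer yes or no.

Drop 1: Z rot3 at col 3 lands with bottom-row=0; cleared 0 line(s) (total 0); column heights now [0 0 0 2 3 0 0], max=3
Drop 2: O rot2 at col 2 lands with bottom-row=2; cleared 0 line(s) (total 0); column heights now [0 0 4 4 3 0 0], max=4
Drop 3: T rot1 at col 1 lands with bottom-row=3; cleared 0 line(s) (total 0); column heights now [0 6 5 4 3 0 0], max=6
Drop 4: S rot0 at col 3 lands with bottom-row=4; cleared 0 line(s) (total 0); column heights now [0 6 5 5 6 6 0], max=6
Drop 5: I rot3 at col 6 lands with bottom-row=0; cleared 0 line(s) (total 0); column heights now [0 6 5 5 6 6 4], max=6
Test piece T rot2 at col 2 (width 3): heights before test = [0 6 5 5 6 6 4]; fits = False

Answer: no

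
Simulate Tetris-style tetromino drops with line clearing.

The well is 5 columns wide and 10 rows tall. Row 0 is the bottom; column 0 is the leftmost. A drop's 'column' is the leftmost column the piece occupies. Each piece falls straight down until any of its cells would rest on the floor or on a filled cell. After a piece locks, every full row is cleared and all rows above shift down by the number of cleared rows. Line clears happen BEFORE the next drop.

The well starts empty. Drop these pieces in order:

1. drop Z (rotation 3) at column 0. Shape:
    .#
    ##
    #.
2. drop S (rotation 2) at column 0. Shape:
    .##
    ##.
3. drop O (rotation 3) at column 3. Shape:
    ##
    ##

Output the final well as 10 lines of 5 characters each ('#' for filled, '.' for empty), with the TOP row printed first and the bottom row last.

Answer: .....
.....
.....
.....
.....
.##..
##...
.#...
##.##
#..##

Derivation:
Drop 1: Z rot3 at col 0 lands with bottom-row=0; cleared 0 line(s) (total 0); column heights now [2 3 0 0 0], max=3
Drop 2: S rot2 at col 0 lands with bottom-row=3; cleared 0 line(s) (total 0); column heights now [4 5 5 0 0], max=5
Drop 3: O rot3 at col 3 lands with bottom-row=0; cleared 0 line(s) (total 0); column heights now [4 5 5 2 2], max=5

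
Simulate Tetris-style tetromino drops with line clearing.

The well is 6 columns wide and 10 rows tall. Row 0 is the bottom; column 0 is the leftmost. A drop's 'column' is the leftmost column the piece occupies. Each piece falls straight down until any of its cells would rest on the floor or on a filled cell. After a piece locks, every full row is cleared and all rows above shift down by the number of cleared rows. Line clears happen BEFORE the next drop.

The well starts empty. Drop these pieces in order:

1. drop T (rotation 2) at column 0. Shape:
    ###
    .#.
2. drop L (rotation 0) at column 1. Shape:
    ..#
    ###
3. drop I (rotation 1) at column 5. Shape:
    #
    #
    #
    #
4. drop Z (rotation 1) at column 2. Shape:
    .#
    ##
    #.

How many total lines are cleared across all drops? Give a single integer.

Drop 1: T rot2 at col 0 lands with bottom-row=0; cleared 0 line(s) (total 0); column heights now [2 2 2 0 0 0], max=2
Drop 2: L rot0 at col 1 lands with bottom-row=2; cleared 0 line(s) (total 0); column heights now [2 3 3 4 0 0], max=4
Drop 3: I rot1 at col 5 lands with bottom-row=0; cleared 0 line(s) (total 0); column heights now [2 3 3 4 0 4], max=4
Drop 4: Z rot1 at col 2 lands with bottom-row=3; cleared 0 line(s) (total 0); column heights now [2 3 5 6 0 4], max=6

Answer: 0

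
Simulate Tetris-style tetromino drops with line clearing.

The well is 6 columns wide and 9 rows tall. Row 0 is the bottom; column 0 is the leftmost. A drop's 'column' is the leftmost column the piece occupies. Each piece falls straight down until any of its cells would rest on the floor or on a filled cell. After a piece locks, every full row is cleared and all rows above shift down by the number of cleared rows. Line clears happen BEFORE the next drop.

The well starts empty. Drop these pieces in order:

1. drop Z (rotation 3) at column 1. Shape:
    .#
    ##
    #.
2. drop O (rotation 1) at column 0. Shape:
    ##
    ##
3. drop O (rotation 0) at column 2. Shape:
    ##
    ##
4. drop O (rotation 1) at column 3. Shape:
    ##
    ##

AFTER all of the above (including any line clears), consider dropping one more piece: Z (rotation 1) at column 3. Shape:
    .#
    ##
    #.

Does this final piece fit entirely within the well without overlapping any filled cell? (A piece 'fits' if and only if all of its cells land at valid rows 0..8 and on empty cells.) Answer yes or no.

Answer: no

Derivation:
Drop 1: Z rot3 at col 1 lands with bottom-row=0; cleared 0 line(s) (total 0); column heights now [0 2 3 0 0 0], max=3
Drop 2: O rot1 at col 0 lands with bottom-row=2; cleared 0 line(s) (total 0); column heights now [4 4 3 0 0 0], max=4
Drop 3: O rot0 at col 2 lands with bottom-row=3; cleared 0 line(s) (total 0); column heights now [4 4 5 5 0 0], max=5
Drop 4: O rot1 at col 3 lands with bottom-row=5; cleared 0 line(s) (total 0); column heights now [4 4 5 7 7 0], max=7
Test piece Z rot1 at col 3 (width 2): heights before test = [4 4 5 7 7 0]; fits = False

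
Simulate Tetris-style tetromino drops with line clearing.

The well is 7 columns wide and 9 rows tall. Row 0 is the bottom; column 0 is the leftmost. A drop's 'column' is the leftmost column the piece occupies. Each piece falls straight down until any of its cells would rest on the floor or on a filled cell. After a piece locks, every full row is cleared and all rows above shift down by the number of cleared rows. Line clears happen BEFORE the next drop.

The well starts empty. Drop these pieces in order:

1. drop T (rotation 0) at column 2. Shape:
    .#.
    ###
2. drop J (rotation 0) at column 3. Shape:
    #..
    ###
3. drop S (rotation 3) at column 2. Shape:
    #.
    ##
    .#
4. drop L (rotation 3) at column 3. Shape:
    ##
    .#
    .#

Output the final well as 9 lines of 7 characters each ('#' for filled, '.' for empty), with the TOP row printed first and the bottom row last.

Answer: .......
.......
..###..
..###..
...##..
...#...
...###.
...#...
..###..

Derivation:
Drop 1: T rot0 at col 2 lands with bottom-row=0; cleared 0 line(s) (total 0); column heights now [0 0 1 2 1 0 0], max=2
Drop 2: J rot0 at col 3 lands with bottom-row=2; cleared 0 line(s) (total 0); column heights now [0 0 1 4 3 3 0], max=4
Drop 3: S rot3 at col 2 lands with bottom-row=4; cleared 0 line(s) (total 0); column heights now [0 0 7 6 3 3 0], max=7
Drop 4: L rot3 at col 3 lands with bottom-row=4; cleared 0 line(s) (total 0); column heights now [0 0 7 7 7 3 0], max=7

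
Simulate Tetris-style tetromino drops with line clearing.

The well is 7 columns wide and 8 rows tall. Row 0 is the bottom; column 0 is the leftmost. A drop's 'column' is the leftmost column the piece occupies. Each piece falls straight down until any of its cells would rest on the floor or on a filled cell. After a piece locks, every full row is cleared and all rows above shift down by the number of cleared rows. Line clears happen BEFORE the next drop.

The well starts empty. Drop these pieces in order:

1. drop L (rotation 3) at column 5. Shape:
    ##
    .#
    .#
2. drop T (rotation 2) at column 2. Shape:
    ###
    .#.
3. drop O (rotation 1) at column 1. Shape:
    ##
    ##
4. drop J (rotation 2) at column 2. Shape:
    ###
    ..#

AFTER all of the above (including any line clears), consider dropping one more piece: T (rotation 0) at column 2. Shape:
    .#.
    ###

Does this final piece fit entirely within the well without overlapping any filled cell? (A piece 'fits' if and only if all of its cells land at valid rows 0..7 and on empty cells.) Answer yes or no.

Drop 1: L rot3 at col 5 lands with bottom-row=0; cleared 0 line(s) (total 0); column heights now [0 0 0 0 0 3 3], max=3
Drop 2: T rot2 at col 2 lands with bottom-row=0; cleared 0 line(s) (total 0); column heights now [0 0 2 2 2 3 3], max=3
Drop 3: O rot1 at col 1 lands with bottom-row=2; cleared 0 line(s) (total 0); column heights now [0 4 4 2 2 3 3], max=4
Drop 4: J rot2 at col 2 lands with bottom-row=3; cleared 0 line(s) (total 0); column heights now [0 4 5 5 5 3 3], max=5
Test piece T rot0 at col 2 (width 3): heights before test = [0 4 5 5 5 3 3]; fits = True

Answer: yes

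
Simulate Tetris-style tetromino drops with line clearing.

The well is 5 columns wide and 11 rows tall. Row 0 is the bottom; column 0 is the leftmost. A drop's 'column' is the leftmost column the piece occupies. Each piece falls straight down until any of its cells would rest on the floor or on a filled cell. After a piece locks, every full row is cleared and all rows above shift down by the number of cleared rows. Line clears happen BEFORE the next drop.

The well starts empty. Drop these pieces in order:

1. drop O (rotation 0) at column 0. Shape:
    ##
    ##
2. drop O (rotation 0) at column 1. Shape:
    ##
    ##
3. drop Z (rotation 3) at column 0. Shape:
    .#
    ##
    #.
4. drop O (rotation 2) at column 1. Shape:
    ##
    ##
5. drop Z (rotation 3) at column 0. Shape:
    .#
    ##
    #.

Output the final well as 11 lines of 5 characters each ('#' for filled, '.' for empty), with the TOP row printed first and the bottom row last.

Drop 1: O rot0 at col 0 lands with bottom-row=0; cleared 0 line(s) (total 0); column heights now [2 2 0 0 0], max=2
Drop 2: O rot0 at col 1 lands with bottom-row=2; cleared 0 line(s) (total 0); column heights now [2 4 4 0 0], max=4
Drop 3: Z rot3 at col 0 lands with bottom-row=3; cleared 0 line(s) (total 0); column heights now [5 6 4 0 0], max=6
Drop 4: O rot2 at col 1 lands with bottom-row=6; cleared 0 line(s) (total 0); column heights now [5 8 8 0 0], max=8
Drop 5: Z rot3 at col 0 lands with bottom-row=7; cleared 0 line(s) (total 0); column heights now [9 10 8 0 0], max=10

Answer: .....
.#...
##...
###..
.##..
.#...
##...
###..
.##..
##...
##...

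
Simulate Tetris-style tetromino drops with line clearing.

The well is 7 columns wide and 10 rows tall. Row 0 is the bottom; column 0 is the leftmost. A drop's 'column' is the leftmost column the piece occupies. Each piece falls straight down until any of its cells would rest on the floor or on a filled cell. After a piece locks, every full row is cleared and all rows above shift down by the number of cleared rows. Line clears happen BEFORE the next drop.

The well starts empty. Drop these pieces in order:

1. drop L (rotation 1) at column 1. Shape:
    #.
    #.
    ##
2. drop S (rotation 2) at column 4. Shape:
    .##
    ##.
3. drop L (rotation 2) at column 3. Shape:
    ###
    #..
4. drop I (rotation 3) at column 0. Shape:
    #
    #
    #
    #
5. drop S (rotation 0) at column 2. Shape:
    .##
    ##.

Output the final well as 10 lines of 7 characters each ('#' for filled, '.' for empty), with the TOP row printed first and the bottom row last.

Answer: .......
.......
.......
.......
.......
...##..
#.##...
##.###.
##.#.##
###.##.

Derivation:
Drop 1: L rot1 at col 1 lands with bottom-row=0; cleared 0 line(s) (total 0); column heights now [0 3 1 0 0 0 0], max=3
Drop 2: S rot2 at col 4 lands with bottom-row=0; cleared 0 line(s) (total 0); column heights now [0 3 1 0 1 2 2], max=3
Drop 3: L rot2 at col 3 lands with bottom-row=1; cleared 0 line(s) (total 0); column heights now [0 3 1 3 3 3 2], max=3
Drop 4: I rot3 at col 0 lands with bottom-row=0; cleared 0 line(s) (total 0); column heights now [4 3 1 3 3 3 2], max=4
Drop 5: S rot0 at col 2 lands with bottom-row=3; cleared 0 line(s) (total 0); column heights now [4 3 4 5 5 3 2], max=5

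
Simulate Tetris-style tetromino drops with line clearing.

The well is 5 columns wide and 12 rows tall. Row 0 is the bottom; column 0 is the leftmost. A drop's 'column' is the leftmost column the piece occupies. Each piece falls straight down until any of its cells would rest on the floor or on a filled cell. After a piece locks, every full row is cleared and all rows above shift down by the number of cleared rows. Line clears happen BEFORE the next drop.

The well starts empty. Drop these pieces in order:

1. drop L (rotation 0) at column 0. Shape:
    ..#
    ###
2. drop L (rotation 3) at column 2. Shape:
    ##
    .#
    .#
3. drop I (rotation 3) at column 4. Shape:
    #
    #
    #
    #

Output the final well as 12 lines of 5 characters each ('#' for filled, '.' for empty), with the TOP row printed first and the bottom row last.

Drop 1: L rot0 at col 0 lands with bottom-row=0; cleared 0 line(s) (total 0); column heights now [1 1 2 0 0], max=2
Drop 2: L rot3 at col 2 lands with bottom-row=0; cleared 0 line(s) (total 0); column heights now [1 1 3 3 0], max=3
Drop 3: I rot3 at col 4 lands with bottom-row=0; cleared 1 line(s) (total 1); column heights now [0 0 2 2 3], max=3

Answer: .....
.....
.....
.....
.....
.....
.....
.....
.....
....#
..###
..###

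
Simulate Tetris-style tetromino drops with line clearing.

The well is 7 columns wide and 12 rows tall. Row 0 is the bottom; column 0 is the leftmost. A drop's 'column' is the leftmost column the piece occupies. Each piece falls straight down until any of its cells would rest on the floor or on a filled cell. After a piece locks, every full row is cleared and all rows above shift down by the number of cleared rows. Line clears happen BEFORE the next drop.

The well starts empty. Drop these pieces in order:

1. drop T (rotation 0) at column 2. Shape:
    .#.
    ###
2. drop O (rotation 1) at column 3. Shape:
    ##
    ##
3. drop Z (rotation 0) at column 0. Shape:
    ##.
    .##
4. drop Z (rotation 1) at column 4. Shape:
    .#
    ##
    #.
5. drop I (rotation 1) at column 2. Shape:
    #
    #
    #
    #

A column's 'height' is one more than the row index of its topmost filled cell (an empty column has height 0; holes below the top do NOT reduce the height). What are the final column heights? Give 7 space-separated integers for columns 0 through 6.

Drop 1: T rot0 at col 2 lands with bottom-row=0; cleared 0 line(s) (total 0); column heights now [0 0 1 2 1 0 0], max=2
Drop 2: O rot1 at col 3 lands with bottom-row=2; cleared 0 line(s) (total 0); column heights now [0 0 1 4 4 0 0], max=4
Drop 3: Z rot0 at col 0 lands with bottom-row=1; cleared 0 line(s) (total 0); column heights now [3 3 2 4 4 0 0], max=4
Drop 4: Z rot1 at col 4 lands with bottom-row=4; cleared 0 line(s) (total 0); column heights now [3 3 2 4 6 7 0], max=7
Drop 5: I rot1 at col 2 lands with bottom-row=2; cleared 0 line(s) (total 0); column heights now [3 3 6 4 6 7 0], max=7

Answer: 3 3 6 4 6 7 0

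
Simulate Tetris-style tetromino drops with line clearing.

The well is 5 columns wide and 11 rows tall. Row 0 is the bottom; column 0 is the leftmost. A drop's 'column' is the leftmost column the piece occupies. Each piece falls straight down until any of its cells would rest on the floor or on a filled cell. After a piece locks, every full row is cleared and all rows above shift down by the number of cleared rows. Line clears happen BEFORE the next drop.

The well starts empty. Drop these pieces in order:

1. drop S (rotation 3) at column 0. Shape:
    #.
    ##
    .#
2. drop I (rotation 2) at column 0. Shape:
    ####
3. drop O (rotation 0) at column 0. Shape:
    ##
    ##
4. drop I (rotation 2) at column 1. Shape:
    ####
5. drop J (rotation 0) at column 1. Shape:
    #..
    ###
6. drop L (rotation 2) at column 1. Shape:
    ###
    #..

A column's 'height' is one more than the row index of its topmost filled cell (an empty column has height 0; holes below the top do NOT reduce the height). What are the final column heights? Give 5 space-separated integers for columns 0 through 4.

Answer: 6 11 11 11 7

Derivation:
Drop 1: S rot3 at col 0 lands with bottom-row=0; cleared 0 line(s) (total 0); column heights now [3 2 0 0 0], max=3
Drop 2: I rot2 at col 0 lands with bottom-row=3; cleared 0 line(s) (total 0); column heights now [4 4 4 4 0], max=4
Drop 3: O rot0 at col 0 lands with bottom-row=4; cleared 0 line(s) (total 0); column heights now [6 6 4 4 0], max=6
Drop 4: I rot2 at col 1 lands with bottom-row=6; cleared 0 line(s) (total 0); column heights now [6 7 7 7 7], max=7
Drop 5: J rot0 at col 1 lands with bottom-row=7; cleared 0 line(s) (total 0); column heights now [6 9 8 8 7], max=9
Drop 6: L rot2 at col 1 lands with bottom-row=9; cleared 0 line(s) (total 0); column heights now [6 11 11 11 7], max=11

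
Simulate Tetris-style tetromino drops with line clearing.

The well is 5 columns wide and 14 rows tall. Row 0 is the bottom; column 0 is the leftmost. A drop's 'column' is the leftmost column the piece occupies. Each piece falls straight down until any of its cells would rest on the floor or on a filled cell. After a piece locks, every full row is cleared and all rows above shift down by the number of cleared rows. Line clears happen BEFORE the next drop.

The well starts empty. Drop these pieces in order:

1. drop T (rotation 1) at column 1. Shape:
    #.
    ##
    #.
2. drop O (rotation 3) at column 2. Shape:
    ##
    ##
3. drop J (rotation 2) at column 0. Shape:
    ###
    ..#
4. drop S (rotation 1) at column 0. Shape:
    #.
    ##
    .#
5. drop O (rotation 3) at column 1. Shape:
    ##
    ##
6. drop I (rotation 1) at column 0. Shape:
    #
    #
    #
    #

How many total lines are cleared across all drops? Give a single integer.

Drop 1: T rot1 at col 1 lands with bottom-row=0; cleared 0 line(s) (total 0); column heights now [0 3 2 0 0], max=3
Drop 2: O rot3 at col 2 lands with bottom-row=2; cleared 0 line(s) (total 0); column heights now [0 3 4 4 0], max=4
Drop 3: J rot2 at col 0 lands with bottom-row=4; cleared 0 line(s) (total 0); column heights now [6 6 6 4 0], max=6
Drop 4: S rot1 at col 0 lands with bottom-row=6; cleared 0 line(s) (total 0); column heights now [9 8 6 4 0], max=9
Drop 5: O rot3 at col 1 lands with bottom-row=8; cleared 0 line(s) (total 0); column heights now [9 10 10 4 0], max=10
Drop 6: I rot1 at col 0 lands with bottom-row=9; cleared 0 line(s) (total 0); column heights now [13 10 10 4 0], max=13

Answer: 0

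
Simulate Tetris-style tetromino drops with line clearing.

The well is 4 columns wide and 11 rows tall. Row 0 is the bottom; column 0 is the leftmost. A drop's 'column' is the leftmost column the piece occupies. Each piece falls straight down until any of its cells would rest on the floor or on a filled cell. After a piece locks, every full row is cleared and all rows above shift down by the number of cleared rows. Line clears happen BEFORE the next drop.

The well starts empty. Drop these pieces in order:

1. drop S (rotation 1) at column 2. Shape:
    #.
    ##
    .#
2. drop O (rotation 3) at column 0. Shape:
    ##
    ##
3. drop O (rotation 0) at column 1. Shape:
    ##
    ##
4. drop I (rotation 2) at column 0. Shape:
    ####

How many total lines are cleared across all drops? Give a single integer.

Drop 1: S rot1 at col 2 lands with bottom-row=0; cleared 0 line(s) (total 0); column heights now [0 0 3 2], max=3
Drop 2: O rot3 at col 0 lands with bottom-row=0; cleared 1 line(s) (total 1); column heights now [1 1 2 1], max=2
Drop 3: O rot0 at col 1 lands with bottom-row=2; cleared 0 line(s) (total 1); column heights now [1 4 4 1], max=4
Drop 4: I rot2 at col 0 lands with bottom-row=4; cleared 1 line(s) (total 2); column heights now [1 4 4 1], max=4

Answer: 2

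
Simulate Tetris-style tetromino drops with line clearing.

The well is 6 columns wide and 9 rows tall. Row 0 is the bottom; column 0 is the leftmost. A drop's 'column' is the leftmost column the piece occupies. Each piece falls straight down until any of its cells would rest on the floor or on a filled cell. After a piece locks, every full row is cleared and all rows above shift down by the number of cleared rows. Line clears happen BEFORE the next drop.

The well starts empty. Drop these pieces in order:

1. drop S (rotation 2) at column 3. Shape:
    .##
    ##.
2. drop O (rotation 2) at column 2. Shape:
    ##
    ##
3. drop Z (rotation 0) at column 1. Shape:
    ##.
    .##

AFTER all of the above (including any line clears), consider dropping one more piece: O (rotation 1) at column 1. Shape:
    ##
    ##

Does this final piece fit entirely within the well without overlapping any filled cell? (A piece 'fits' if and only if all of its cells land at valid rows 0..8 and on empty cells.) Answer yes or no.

Drop 1: S rot2 at col 3 lands with bottom-row=0; cleared 0 line(s) (total 0); column heights now [0 0 0 1 2 2], max=2
Drop 2: O rot2 at col 2 lands with bottom-row=1; cleared 0 line(s) (total 0); column heights now [0 0 3 3 2 2], max=3
Drop 3: Z rot0 at col 1 lands with bottom-row=3; cleared 0 line(s) (total 0); column heights now [0 5 5 4 2 2], max=5
Test piece O rot1 at col 1 (width 2): heights before test = [0 5 5 4 2 2]; fits = True

Answer: yes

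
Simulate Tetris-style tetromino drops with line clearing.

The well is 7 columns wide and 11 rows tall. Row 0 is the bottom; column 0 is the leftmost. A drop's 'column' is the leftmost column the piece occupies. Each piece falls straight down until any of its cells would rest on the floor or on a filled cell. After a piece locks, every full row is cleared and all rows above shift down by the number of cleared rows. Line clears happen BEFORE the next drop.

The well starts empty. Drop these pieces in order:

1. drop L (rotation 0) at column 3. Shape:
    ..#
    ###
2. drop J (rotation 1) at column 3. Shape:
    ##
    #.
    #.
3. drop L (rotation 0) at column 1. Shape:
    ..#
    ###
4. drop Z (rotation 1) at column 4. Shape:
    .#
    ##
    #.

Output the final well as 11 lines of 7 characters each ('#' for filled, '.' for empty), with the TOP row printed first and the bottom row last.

Answer: .......
.......
.......
.......
.....#.
...###.
.####..
...##..
...#...
...#.#.
...###.

Derivation:
Drop 1: L rot0 at col 3 lands with bottom-row=0; cleared 0 line(s) (total 0); column heights now [0 0 0 1 1 2 0], max=2
Drop 2: J rot1 at col 3 lands with bottom-row=1; cleared 0 line(s) (total 0); column heights now [0 0 0 4 4 2 0], max=4
Drop 3: L rot0 at col 1 lands with bottom-row=4; cleared 0 line(s) (total 0); column heights now [0 5 5 6 4 2 0], max=6
Drop 4: Z rot1 at col 4 lands with bottom-row=4; cleared 0 line(s) (total 0); column heights now [0 5 5 6 6 7 0], max=7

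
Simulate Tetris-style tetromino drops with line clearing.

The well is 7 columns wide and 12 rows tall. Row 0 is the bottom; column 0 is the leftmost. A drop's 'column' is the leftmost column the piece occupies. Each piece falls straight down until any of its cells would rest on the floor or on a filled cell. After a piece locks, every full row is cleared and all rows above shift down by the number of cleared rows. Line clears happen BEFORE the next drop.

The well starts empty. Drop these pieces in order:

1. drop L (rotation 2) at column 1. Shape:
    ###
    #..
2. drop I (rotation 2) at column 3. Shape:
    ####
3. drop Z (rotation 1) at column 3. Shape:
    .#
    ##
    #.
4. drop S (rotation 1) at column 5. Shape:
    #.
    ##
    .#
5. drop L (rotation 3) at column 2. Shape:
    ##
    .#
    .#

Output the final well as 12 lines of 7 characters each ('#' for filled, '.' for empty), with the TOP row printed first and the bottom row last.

Drop 1: L rot2 at col 1 lands with bottom-row=0; cleared 0 line(s) (total 0); column heights now [0 2 2 2 0 0 0], max=2
Drop 2: I rot2 at col 3 lands with bottom-row=2; cleared 0 line(s) (total 0); column heights now [0 2 2 3 3 3 3], max=3
Drop 3: Z rot1 at col 3 lands with bottom-row=3; cleared 0 line(s) (total 0); column heights now [0 2 2 5 6 3 3], max=6
Drop 4: S rot1 at col 5 lands with bottom-row=3; cleared 0 line(s) (total 0); column heights now [0 2 2 5 6 6 5], max=6
Drop 5: L rot3 at col 2 lands with bottom-row=5; cleared 0 line(s) (total 0); column heights now [0 2 8 8 6 6 5], max=8

Answer: .......
.......
.......
.......
..##...
...#...
...###.
...####
...#..#
...####
.###...
.#.....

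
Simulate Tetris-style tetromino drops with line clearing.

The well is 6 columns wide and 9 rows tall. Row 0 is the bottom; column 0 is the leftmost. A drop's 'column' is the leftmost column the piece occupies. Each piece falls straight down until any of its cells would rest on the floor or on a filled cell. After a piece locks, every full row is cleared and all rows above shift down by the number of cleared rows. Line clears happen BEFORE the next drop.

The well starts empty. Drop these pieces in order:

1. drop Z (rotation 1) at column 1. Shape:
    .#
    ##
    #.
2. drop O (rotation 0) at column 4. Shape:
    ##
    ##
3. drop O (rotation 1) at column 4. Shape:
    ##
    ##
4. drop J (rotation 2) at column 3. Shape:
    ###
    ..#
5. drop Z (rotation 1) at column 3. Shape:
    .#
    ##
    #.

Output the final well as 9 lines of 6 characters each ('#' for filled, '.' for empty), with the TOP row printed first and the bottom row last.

Answer: ....#.
...##.
...#..
...###
.....#
....##
..#.##
.##.##
.#..##

Derivation:
Drop 1: Z rot1 at col 1 lands with bottom-row=0; cleared 0 line(s) (total 0); column heights now [0 2 3 0 0 0], max=3
Drop 2: O rot0 at col 4 lands with bottom-row=0; cleared 0 line(s) (total 0); column heights now [0 2 3 0 2 2], max=3
Drop 3: O rot1 at col 4 lands with bottom-row=2; cleared 0 line(s) (total 0); column heights now [0 2 3 0 4 4], max=4
Drop 4: J rot2 at col 3 lands with bottom-row=4; cleared 0 line(s) (total 0); column heights now [0 2 3 6 6 6], max=6
Drop 5: Z rot1 at col 3 lands with bottom-row=6; cleared 0 line(s) (total 0); column heights now [0 2 3 8 9 6], max=9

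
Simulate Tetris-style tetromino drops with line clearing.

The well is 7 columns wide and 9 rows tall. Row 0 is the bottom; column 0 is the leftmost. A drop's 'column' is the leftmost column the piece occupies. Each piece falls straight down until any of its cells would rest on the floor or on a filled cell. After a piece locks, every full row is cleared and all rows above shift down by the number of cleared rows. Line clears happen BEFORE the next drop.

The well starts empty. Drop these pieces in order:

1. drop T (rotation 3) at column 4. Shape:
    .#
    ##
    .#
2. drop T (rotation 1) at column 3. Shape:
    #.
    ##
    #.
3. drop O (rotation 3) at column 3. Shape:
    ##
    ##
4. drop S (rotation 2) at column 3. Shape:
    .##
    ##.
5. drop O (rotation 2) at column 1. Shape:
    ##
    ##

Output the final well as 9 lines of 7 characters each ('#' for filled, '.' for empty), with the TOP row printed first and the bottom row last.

Drop 1: T rot3 at col 4 lands with bottom-row=0; cleared 0 line(s) (total 0); column heights now [0 0 0 0 2 3 0], max=3
Drop 2: T rot1 at col 3 lands with bottom-row=1; cleared 0 line(s) (total 0); column heights now [0 0 0 4 3 3 0], max=4
Drop 3: O rot3 at col 3 lands with bottom-row=4; cleared 0 line(s) (total 0); column heights now [0 0 0 6 6 3 0], max=6
Drop 4: S rot2 at col 3 lands with bottom-row=6; cleared 0 line(s) (total 0); column heights now [0 0 0 7 8 8 0], max=8
Drop 5: O rot2 at col 1 lands with bottom-row=0; cleared 0 line(s) (total 0); column heights now [0 2 2 7 8 8 0], max=8

Answer: .......
....##.
...##..
...##..
...##..
...#...
...###.
.#####.
.##..#.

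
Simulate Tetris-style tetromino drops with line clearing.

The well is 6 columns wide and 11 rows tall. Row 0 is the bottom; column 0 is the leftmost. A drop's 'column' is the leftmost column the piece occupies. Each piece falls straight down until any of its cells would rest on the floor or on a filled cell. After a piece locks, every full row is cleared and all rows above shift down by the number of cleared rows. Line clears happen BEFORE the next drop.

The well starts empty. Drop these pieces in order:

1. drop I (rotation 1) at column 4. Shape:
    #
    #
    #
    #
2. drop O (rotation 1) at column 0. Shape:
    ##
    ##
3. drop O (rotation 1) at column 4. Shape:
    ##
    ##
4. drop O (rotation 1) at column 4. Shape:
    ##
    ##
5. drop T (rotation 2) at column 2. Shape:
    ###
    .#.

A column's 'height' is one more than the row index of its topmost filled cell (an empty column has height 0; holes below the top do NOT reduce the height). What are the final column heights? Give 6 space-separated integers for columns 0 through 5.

Answer: 2 2 9 9 9 8

Derivation:
Drop 1: I rot1 at col 4 lands with bottom-row=0; cleared 0 line(s) (total 0); column heights now [0 0 0 0 4 0], max=4
Drop 2: O rot1 at col 0 lands with bottom-row=0; cleared 0 line(s) (total 0); column heights now [2 2 0 0 4 0], max=4
Drop 3: O rot1 at col 4 lands with bottom-row=4; cleared 0 line(s) (total 0); column heights now [2 2 0 0 6 6], max=6
Drop 4: O rot1 at col 4 lands with bottom-row=6; cleared 0 line(s) (total 0); column heights now [2 2 0 0 8 8], max=8
Drop 5: T rot2 at col 2 lands with bottom-row=7; cleared 0 line(s) (total 0); column heights now [2 2 9 9 9 8], max=9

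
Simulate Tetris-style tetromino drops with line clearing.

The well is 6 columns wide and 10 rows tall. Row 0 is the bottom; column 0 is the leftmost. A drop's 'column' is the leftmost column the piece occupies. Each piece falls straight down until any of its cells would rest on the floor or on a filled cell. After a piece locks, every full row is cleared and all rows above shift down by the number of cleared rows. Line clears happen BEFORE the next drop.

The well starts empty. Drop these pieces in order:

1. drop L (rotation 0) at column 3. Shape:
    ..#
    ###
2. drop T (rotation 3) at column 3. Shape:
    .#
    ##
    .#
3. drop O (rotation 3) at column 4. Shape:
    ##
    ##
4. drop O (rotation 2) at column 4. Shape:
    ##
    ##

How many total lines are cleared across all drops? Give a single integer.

Drop 1: L rot0 at col 3 lands with bottom-row=0; cleared 0 line(s) (total 0); column heights now [0 0 0 1 1 2], max=2
Drop 2: T rot3 at col 3 lands with bottom-row=1; cleared 0 line(s) (total 0); column heights now [0 0 0 3 4 2], max=4
Drop 3: O rot3 at col 4 lands with bottom-row=4; cleared 0 line(s) (total 0); column heights now [0 0 0 3 6 6], max=6
Drop 4: O rot2 at col 4 lands with bottom-row=6; cleared 0 line(s) (total 0); column heights now [0 0 0 3 8 8], max=8

Answer: 0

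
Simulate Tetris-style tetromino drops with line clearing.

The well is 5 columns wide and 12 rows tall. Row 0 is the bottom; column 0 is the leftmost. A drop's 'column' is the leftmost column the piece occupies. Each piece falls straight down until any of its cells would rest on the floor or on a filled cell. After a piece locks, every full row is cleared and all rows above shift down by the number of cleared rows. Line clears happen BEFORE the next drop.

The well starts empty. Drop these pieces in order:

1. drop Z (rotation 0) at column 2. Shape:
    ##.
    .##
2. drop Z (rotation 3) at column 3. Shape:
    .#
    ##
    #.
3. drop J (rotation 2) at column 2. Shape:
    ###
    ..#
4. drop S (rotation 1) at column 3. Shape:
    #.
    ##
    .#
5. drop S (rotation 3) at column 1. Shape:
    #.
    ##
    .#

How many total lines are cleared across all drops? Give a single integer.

Drop 1: Z rot0 at col 2 lands with bottom-row=0; cleared 0 line(s) (total 0); column heights now [0 0 2 2 1], max=2
Drop 2: Z rot3 at col 3 lands with bottom-row=2; cleared 0 line(s) (total 0); column heights now [0 0 2 4 5], max=5
Drop 3: J rot2 at col 2 lands with bottom-row=5; cleared 0 line(s) (total 0); column heights now [0 0 7 7 7], max=7
Drop 4: S rot1 at col 3 lands with bottom-row=7; cleared 0 line(s) (total 0); column heights now [0 0 7 10 9], max=10
Drop 5: S rot3 at col 1 lands with bottom-row=7; cleared 0 line(s) (total 0); column heights now [0 10 9 10 9], max=10

Answer: 0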